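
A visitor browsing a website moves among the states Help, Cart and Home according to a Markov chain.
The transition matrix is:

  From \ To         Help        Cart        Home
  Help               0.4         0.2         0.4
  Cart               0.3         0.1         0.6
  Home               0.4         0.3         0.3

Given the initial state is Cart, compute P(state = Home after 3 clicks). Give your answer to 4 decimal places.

Propagate the distribution vector 3 clicks from Cart.
After 0 clicks: (0.0000, 1.0000, 0.0000)
After 1 click: (0.3000, 0.1000, 0.6000)
After 2 clicks: (0.3900, 0.2500, 0.3600)
After 3 clicks: (0.3750, 0.2110, 0.4140)
P(in Home after 3 clicks) = 0.4140

0.4140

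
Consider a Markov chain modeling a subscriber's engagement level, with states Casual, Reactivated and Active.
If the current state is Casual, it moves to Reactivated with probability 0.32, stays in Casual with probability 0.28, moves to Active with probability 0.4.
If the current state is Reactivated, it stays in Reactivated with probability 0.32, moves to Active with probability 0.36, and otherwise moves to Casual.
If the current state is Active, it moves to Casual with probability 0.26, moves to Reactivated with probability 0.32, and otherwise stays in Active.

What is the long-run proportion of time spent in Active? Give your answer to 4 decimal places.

0.3951

Let the stationary distribution be π with π = πP and π_1 + π_2 + π_3 = 1.
π_1 = 0.28·π_1 + 0.32·π_2 + 0.26·π_3
π_2 = 0.32·π_1 + 0.32·π_2 + 0.32·π_3
Solving with the normalization constraint gives π = (0.2849, 0.3200, 0.3951).
So the stationary probability of Active is 0.3951.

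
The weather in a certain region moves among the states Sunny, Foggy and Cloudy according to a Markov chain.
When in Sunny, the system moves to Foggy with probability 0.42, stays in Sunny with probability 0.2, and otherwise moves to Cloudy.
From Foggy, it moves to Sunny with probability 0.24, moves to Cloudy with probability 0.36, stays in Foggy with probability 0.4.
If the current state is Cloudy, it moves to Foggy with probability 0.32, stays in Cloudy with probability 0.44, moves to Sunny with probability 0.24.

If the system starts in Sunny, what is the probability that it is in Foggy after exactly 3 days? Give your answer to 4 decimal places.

Propagate the distribution vector 3 days from Sunny.
After 0 days: (1.0000, 0.0000, 0.0000)
After 1 day: (0.2000, 0.4200, 0.3800)
After 2 days: (0.2320, 0.3736, 0.3944)
After 3 days: (0.2307, 0.3731, 0.3962)
P(in Foggy after 3 days) = 0.3731

0.3731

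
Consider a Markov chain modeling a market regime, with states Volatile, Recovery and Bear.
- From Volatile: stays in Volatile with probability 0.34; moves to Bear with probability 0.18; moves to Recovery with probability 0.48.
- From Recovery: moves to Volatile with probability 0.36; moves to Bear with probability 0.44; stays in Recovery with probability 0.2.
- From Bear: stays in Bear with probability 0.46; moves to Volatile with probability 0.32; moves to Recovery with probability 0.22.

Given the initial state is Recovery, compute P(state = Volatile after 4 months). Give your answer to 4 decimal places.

0.3388

Propagate the distribution vector 4 months from Recovery.
After 0 months: (0.0000, 1.0000, 0.0000)
After 1 month: (0.3600, 0.2000, 0.4400)
After 2 months: (0.3352, 0.3096, 0.3552)
After 3 months: (0.3391, 0.3010, 0.3600)
After 4 months: (0.3388, 0.3021, 0.3590)
P(in Volatile after 4 months) = 0.3388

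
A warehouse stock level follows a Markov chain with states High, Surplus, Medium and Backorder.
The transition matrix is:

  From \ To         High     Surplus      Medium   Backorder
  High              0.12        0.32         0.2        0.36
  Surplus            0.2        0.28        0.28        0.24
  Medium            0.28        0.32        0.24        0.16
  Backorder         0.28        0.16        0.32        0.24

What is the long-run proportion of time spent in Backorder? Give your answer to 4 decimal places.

0.2458

Let the stationary distribution be π with π = πP and π_1 + π_2 + π_3 + π_4 = 1.
π_1 = 0.12·π_1 + 0.2·π_2 + 0.28·π_3 + 0.28·π_4
π_2 = 0.32·π_1 + 0.28·π_2 + 0.32·π_3 + 0.16·π_4
π_3 = 0.2·π_1 + 0.28·π_2 + 0.24·π_3 + 0.32·π_4
Solving with the normalization constraint gives π = (0.2228, 0.2699, 0.2615, 0.2458).
So the stationary probability of Backorder is 0.2458.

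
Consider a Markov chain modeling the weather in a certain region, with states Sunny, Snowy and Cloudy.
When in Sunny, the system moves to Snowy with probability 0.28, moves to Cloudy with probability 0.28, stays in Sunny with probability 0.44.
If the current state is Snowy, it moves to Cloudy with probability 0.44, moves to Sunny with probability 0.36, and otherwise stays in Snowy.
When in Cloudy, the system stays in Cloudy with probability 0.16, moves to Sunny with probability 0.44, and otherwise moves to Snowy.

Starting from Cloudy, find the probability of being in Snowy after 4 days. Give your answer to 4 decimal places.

0.2902

Propagate the distribution vector 4 days from Cloudy.
After 0 days: (0.0000, 0.0000, 1.0000)
After 1 day: (0.4400, 0.4000, 0.1600)
After 2 days: (0.4080, 0.2672, 0.3248)
After 3 days: (0.4186, 0.2976, 0.2838)
After 4 days: (0.4162, 0.2902, 0.2936)
P(in Snowy after 4 days) = 0.2902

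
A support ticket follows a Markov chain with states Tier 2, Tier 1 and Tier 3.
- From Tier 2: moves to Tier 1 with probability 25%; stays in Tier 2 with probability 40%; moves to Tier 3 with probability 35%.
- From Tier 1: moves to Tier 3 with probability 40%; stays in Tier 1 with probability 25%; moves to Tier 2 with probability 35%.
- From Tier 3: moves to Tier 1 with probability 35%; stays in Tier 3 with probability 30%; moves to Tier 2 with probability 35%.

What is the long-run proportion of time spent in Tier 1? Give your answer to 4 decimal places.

Let the stationary distribution be π with π = πP and π_1 + π_2 + π_3 = 1.
π_1 = 0.4·π_1 + 0.35·π_2 + 0.35·π_3
π_2 = 0.25·π_1 + 0.25·π_2 + 0.35·π_3
Solving with the normalization constraint gives π = (0.3684, 0.2847, 0.3469).
So the stationary probability of Tier 1 is 0.2847.

0.2847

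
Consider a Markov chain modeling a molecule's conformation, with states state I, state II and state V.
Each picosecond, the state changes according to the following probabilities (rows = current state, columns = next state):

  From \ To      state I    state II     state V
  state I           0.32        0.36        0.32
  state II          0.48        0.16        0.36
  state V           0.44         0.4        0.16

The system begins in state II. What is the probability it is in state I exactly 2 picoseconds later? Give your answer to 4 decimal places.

0.3888

Sum over the intermediate state after 1 picosecond:
P = P(state II→state I)·P(state I→state I) + P(state II→state II)·P(state II→state I) + P(state II→state V)·P(state V→state I)
  = 0.48×0.32 + 0.16×0.48 + 0.36×0.44
  = 0.1536 + 0.0768 + 0.1584 = 0.3888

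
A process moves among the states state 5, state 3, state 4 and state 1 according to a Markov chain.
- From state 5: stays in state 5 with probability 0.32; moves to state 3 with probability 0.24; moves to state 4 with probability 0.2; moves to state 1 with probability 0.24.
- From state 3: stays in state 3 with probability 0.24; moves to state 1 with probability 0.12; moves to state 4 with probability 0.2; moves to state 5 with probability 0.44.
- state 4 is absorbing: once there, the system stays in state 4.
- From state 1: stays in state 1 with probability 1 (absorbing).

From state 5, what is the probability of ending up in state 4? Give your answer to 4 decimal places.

0.4864

Let h(s) be the probability of absorption at state 4 starting from transient state s. Then h(state 4) = 1 and h(state 1) = 0. By first-step analysis:
h(state 5) = 0.32·h(state 5) + 0.24·h(state 3) + 0.2·1 + 0.24·0
h(state 3) = 0.44·h(state 5) + 0.24·h(state 3) + 0.2·1 + 0.12·0
Solving: h(state 5) = 0.4864, h(state 3) = 0.5447.
Starting from state 5, the probability is 0.4864.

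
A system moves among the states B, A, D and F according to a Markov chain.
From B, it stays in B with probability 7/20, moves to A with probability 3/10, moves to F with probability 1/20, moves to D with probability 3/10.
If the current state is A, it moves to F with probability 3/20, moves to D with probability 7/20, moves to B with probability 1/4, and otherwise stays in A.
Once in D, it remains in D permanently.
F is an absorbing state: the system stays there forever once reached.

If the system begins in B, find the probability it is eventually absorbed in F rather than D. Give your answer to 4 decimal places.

Let h(s) be the probability of absorption at F starting from transient state s. Then h(F) = 1 and h(D) = 0. By first-step analysis:
h(B) = 0.35·h(B) + 0.3·h(A) + 0.3·0 + 0.05·1
h(A) = 0.25·h(B) + 0.25·h(A) + 0.35·0 + 0.15·1
Solving: h(B) = 0.2000, h(A) = 0.2667.
Starting from B, the probability is 0.2000.

0.2000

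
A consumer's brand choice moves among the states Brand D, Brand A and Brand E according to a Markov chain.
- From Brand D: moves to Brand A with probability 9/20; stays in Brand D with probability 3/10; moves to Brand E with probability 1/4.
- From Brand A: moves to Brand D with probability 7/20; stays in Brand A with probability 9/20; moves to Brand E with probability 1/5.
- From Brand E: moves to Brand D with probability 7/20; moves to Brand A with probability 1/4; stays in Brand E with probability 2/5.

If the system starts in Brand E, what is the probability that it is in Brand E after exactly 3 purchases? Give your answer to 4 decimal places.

Propagate the distribution vector 3 purchases from Brand E.
After 0 purchases: (0.0000, 0.0000, 1.0000)
After 1 purchase: (0.3500, 0.2500, 0.4000)
After 2 purchases: (0.3325, 0.3700, 0.2975)
After 3 purchases: (0.3334, 0.3905, 0.2761)
P(in Brand E after 3 purchases) = 0.2761

0.2761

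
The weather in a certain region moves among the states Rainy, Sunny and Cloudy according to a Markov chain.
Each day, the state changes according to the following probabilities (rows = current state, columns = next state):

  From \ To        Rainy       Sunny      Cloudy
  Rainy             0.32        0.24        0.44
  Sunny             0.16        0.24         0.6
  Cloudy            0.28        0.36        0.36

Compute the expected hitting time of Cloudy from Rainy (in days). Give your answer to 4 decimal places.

2.0903

Let t(s) be the expected number of days to first reach Cloudy from state s, with t(Cloudy) = 0. Conditioning on the first day:
t(Rainy) = 1 + 0.32·t(Rainy) + 0.24·t(Sunny)
t(Sunny) = 1 + 0.16·t(Rainy) + 0.24·t(Sunny)
Solving: t(Rainy) = 2.0903, t(Sunny) = 1.7559.
Expected days from Rainy to Cloudy: 2.0903.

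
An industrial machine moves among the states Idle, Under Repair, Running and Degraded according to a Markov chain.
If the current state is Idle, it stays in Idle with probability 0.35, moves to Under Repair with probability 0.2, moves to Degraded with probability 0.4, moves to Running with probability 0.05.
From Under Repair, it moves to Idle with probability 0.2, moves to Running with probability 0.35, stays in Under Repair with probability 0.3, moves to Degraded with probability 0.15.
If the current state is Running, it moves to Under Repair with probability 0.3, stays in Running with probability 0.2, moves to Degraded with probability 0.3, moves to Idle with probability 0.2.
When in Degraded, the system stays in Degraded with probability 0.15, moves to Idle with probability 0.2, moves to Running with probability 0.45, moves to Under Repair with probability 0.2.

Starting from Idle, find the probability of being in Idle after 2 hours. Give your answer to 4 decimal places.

Propagate the distribution vector 2 hours from Idle.
After 0 hours: (1.0000, 0.0000, 0.0000, 0.0000)
After 1 hour: (0.3500, 0.2000, 0.0500, 0.4000)
After 2 hours: (0.2525, 0.2250, 0.2775, 0.2450)
P(in Idle after 2 hours) = 0.2525

0.2525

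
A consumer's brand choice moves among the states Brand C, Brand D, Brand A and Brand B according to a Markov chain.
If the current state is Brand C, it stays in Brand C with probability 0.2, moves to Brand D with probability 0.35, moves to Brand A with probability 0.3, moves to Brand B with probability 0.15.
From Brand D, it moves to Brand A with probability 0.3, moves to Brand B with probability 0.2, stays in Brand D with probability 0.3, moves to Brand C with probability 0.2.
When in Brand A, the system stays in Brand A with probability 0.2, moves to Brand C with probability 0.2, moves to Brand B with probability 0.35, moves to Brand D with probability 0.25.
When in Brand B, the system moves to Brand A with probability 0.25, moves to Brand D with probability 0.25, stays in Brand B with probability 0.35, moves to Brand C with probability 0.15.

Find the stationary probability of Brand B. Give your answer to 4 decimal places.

Let the stationary distribution be π with π = πP and π_1 + π_2 + π_3 + π_4 = 1.
π_1 = 0.2·π_1 + 0.2·π_2 + 0.2·π_3 + 0.15·π_4
π_2 = 0.35·π_1 + 0.3·π_2 + 0.25·π_3 + 0.25·π_4
π_3 = 0.3·π_1 + 0.3·π_2 + 0.2·π_3 + 0.25·π_4
Solving with the normalization constraint gives π = (0.1865, 0.2828, 0.2604, 0.2703).
So the stationary probability of Brand B is 0.2703.

0.2703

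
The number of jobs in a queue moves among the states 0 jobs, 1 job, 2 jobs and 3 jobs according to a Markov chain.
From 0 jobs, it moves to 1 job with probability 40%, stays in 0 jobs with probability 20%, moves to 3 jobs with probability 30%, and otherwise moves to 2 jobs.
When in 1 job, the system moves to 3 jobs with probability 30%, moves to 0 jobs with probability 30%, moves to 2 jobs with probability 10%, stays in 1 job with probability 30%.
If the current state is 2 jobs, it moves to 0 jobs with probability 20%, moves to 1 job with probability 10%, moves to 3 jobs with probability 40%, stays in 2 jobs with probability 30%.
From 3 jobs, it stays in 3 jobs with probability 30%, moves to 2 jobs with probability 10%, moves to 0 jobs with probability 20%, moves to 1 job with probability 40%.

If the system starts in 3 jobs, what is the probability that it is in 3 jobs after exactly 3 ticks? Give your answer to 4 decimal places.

Propagate the distribution vector 3 ticks from 3 jobs.
After 0 ticks: (0.0000, 0.0000, 0.0000, 1.0000)
After 1 tick: (0.2000, 0.4000, 0.1000, 0.3000)
After 2 ticks: (0.2400, 0.3300, 0.1200, 0.3100)
After 3 ticks: (0.2330, 0.3310, 0.1240, 0.3120)
P(in 3 jobs after 3 ticks) = 0.3120

0.3120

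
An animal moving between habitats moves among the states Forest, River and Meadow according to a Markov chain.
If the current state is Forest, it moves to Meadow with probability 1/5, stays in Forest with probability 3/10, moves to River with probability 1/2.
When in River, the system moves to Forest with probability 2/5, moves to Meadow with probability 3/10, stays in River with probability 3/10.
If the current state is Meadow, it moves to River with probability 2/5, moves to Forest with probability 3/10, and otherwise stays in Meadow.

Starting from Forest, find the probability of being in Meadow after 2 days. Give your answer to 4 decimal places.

Sum over the intermediate state after 1 day:
P = P(Forest→Forest)·P(Forest→Meadow) + P(Forest→River)·P(River→Meadow) + P(Forest→Meadow)·P(Meadow→Meadow)
  = 0.3×0.2 + 0.5×0.3 + 0.2×0.3
  = 0.0600 + 0.1500 + 0.0600 = 0.2700

0.2700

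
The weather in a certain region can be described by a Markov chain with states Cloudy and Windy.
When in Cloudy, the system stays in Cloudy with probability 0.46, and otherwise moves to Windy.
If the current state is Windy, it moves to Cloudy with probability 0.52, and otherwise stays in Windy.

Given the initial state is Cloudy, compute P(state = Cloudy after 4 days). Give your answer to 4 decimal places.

0.4906

Propagate the distribution vector 4 days from Cloudy.
After 0 days: (1.0000, 0.0000)
After 1 day: (0.4600, 0.5400)
After 2 days: (0.4924, 0.5076)
After 3 days: (0.4905, 0.5095)
After 4 days: (0.4906, 0.5094)
P(in Cloudy after 4 days) = 0.4906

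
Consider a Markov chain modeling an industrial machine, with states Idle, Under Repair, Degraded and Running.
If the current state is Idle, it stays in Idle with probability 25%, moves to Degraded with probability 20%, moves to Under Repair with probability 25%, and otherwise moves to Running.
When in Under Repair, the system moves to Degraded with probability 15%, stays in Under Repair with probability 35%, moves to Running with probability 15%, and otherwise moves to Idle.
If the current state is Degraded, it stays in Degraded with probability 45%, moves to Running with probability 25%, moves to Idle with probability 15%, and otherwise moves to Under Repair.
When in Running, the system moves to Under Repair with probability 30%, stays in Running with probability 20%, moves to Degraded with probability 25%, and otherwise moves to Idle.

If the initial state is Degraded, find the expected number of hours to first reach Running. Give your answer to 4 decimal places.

4.1791

Let t(s) be the expected number of hours to first reach Running from state s, with t(Running) = 0. Conditioning on the first hour:
t(Idle) = 1 + 0.25·t(Idle) + 0.25·t(Under Repair) + 0.2·t(Degraded)
t(Under Repair) = 1 + 0.35·t(Idle) + 0.35·t(Under Repair) + 0.15·t(Degraded)
t(Degraded) = 1 + 0.15·t(Idle) + 0.15·t(Under Repair) + 0.45·t(Degraded)
Solving: t(Idle) = 4.0000, t(Under Repair) = 4.6567, t(Degraded) = 4.1791.
Expected hours from Degraded to Running: 4.1791.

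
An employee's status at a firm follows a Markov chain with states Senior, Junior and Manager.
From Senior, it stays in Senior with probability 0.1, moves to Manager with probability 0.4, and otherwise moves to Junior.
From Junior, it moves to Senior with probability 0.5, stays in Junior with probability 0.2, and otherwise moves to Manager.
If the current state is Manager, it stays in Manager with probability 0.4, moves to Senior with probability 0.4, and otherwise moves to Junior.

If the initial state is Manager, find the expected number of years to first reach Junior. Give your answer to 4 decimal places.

Let t(s) be the expected number of years to first reach Junior from state s, with t(Junior) = 0. Conditioning on the first year:
t(Senior) = 1 + 0.1·t(Senior) + 0.4·t(Manager)
t(Manager) = 1 + 0.4·t(Senior) + 0.4·t(Manager)
Solving: t(Senior) = 2.6316, t(Manager) = 3.4211.
Expected years from Manager to Junior: 3.4211.

3.4211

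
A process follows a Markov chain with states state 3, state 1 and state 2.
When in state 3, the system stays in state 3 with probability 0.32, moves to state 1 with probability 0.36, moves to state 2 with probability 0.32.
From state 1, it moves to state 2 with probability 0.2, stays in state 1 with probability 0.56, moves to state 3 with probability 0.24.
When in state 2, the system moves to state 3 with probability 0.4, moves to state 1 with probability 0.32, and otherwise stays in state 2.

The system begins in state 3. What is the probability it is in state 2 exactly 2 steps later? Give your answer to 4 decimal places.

Sum over the intermediate state after 1 step:
P = P(state 3→state 3)·P(state 3→state 2) + P(state 3→state 1)·P(state 1→state 2) + P(state 3→state 2)·P(state 2→state 2)
  = 0.32×0.32 + 0.36×0.2 + 0.32×0.28
  = 0.1024 + 0.0720 + 0.0896 = 0.2640

0.2640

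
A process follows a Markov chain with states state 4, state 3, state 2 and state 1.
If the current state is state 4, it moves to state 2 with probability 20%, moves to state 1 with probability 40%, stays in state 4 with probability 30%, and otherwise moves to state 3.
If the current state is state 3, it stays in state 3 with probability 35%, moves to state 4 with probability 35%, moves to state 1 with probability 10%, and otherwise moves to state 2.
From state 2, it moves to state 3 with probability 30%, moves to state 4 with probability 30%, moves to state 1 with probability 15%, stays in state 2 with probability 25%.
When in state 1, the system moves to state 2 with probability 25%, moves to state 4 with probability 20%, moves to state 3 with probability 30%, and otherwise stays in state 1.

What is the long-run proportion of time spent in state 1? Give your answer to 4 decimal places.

0.2329

Let the stationary distribution be π with π = πP and π_1 + π_2 + π_3 + π_4 = 1.
π_1 = 0.3·π_1 + 0.35·π_2 + 0.3·π_3 + 0.2·π_4
π_2 = 0.1·π_1 + 0.35·π_2 + 0.3·π_3 + 0.3·π_4
π_3 = 0.2·π_1 + 0.2·π_2 + 0.25·π_3 + 0.25·π_4
Solving with the normalization constraint gives π = (0.2895, 0.2549, 0.2228, 0.2329).
So the stationary probability of state 1 is 0.2329.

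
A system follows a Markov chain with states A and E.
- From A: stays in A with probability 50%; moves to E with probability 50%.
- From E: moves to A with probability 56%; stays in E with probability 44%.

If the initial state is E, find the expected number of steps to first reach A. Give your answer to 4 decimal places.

Let t(s) be the expected number of steps to first reach A from state s, with t(A) = 0. Conditioning on the first step:
t(E) = 1 + 0.44·t(E)
Solving: t(E) = 1.7857.
Expected steps from E to A: 1.7857.

1.7857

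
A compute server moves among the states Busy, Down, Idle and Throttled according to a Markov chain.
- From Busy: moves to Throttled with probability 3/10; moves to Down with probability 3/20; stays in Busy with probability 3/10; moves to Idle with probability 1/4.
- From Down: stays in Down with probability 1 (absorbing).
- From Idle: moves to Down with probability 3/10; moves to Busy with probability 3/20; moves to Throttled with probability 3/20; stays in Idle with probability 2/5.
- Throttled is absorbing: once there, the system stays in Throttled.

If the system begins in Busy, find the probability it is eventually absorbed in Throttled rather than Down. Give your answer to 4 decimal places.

Let h(s) be the probability of absorption at Throttled starting from transient state s. Then h(Throttled) = 1 and h(Down) = 0. By first-step analysis:
h(Busy) = 0.3·h(Busy) + 0.15·0 + 0.25·h(Idle) + 0.3·1
h(Idle) = 0.15·h(Busy) + 0.3·0 + 0.4·h(Idle) + 0.15·1
Solving: h(Busy) = 0.5686, h(Idle) = 0.3922.
Starting from Busy, the probability is 0.5686.

0.5686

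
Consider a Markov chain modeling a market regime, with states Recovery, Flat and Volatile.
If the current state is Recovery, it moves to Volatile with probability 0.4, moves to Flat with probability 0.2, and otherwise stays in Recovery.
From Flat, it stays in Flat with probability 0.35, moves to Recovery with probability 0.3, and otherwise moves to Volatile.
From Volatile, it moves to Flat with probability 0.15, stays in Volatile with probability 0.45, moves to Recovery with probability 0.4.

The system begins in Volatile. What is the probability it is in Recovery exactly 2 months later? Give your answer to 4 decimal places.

0.3850

Sum over the intermediate state after 1 month:
P = P(Volatile→Recovery)·P(Recovery→Recovery) + P(Volatile→Flat)·P(Flat→Recovery) + P(Volatile→Volatile)·P(Volatile→Recovery)
  = 0.4×0.4 + 0.15×0.3 + 0.45×0.4
  = 0.1600 + 0.0450 + 0.1800 = 0.3850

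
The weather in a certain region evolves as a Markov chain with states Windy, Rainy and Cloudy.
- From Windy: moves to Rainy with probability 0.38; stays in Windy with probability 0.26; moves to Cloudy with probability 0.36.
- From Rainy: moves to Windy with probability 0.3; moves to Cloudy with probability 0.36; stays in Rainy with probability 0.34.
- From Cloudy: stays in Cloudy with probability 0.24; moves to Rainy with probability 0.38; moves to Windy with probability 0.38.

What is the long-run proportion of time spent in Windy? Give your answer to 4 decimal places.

0.3132

Let the stationary distribution be π with π = πP and π_1 + π_2 + π_3 = 1.
π_1 = 0.26·π_1 + 0.3·π_2 + 0.38·π_3
π_2 = 0.38·π_1 + 0.34·π_2 + 0.38·π_3
Solving with the normalization constraint gives π = (0.3132, 0.3654, 0.3214).
So the stationary probability of Windy is 0.3132.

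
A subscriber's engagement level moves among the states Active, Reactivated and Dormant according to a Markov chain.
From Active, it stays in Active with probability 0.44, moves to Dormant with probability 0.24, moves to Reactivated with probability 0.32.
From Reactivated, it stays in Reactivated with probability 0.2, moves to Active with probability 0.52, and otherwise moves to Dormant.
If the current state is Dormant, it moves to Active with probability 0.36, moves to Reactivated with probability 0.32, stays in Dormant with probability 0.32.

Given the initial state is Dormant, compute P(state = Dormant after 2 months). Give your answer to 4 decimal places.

0.2784

Sum over the intermediate state after 1 month:
P = P(Dormant→Active)·P(Active→Dormant) + P(Dormant→Reactivated)·P(Reactivated→Dormant) + P(Dormant→Dormant)·P(Dormant→Dormant)
  = 0.36×0.24 + 0.32×0.28 + 0.32×0.32
  = 0.0864 + 0.0896 + 0.1024 = 0.2784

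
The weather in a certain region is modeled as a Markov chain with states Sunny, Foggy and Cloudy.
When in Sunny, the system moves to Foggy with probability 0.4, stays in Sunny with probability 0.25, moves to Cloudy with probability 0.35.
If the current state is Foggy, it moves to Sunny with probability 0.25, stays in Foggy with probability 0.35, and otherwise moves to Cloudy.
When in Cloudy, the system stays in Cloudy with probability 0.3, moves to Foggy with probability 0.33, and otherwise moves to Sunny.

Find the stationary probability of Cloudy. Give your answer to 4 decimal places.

Let the stationary distribution be π with π = πP and π_1 + π_2 + π_3 = 1.
π_1 = 0.25·π_1 + 0.25·π_2 + 0.37·π_3
π_2 = 0.4·π_1 + 0.35·π_2 + 0.33·π_3
Solving with the normalization constraint gives π = (0.2920, 0.3576, 0.3504).
So the stationary probability of Cloudy is 0.3504.

0.3504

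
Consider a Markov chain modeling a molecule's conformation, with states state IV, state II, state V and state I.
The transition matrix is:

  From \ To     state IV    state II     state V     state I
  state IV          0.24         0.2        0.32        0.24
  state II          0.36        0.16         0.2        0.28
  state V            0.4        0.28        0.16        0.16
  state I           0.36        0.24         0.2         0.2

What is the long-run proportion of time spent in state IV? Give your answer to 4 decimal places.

0.3297

Let the stationary distribution be π with π = πP and π_1 + π_2 + π_3 + π_4 = 1.
π_1 = 0.24·π_1 + 0.36·π_2 + 0.4·π_3 + 0.36·π_4
π_2 = 0.2·π_1 + 0.16·π_2 + 0.28·π_3 + 0.24·π_4
π_3 = 0.32·π_1 + 0.2·π_2 + 0.16·π_3 + 0.2·π_4
Solving with the normalization constraint gives π = (0.3297, 0.2185, 0.2303, 0.2215).
So the stationary probability of state IV is 0.3297.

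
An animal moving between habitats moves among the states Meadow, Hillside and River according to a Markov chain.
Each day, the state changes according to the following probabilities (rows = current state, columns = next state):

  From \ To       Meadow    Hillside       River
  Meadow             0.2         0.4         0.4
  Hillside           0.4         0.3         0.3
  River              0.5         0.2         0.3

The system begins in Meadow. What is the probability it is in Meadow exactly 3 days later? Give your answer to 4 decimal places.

0.3520

Propagate the distribution vector 3 days from Meadow.
After 0 days: (1.0000, 0.0000, 0.0000)
After 1 day: (0.2000, 0.4000, 0.4000)
After 2 days: (0.4000, 0.2800, 0.3200)
After 3 days: (0.3520, 0.3080, 0.3400)
P(in Meadow after 3 days) = 0.3520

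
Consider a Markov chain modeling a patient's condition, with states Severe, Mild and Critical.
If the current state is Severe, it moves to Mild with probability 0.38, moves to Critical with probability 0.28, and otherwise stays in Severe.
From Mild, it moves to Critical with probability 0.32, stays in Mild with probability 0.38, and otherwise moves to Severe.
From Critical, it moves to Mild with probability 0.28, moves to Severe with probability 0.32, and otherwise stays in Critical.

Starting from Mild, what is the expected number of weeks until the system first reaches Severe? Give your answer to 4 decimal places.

3.2578

Let t(s) be the expected number of weeks to first reach Severe from state s, with t(Severe) = 0. Conditioning on the first week:
t(Mild) = 1 + 0.38·t(Mild) + 0.32·t(Critical)
t(Critical) = 1 + 0.28·t(Mild) + 0.4·t(Critical)
Solving: t(Mild) = 3.2578, t(Critical) = 3.1870.
Expected weeks from Mild to Severe: 3.2578.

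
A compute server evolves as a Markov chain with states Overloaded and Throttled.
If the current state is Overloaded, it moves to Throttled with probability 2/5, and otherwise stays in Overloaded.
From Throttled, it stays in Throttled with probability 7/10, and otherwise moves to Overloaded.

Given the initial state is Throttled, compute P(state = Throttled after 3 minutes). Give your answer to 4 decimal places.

Propagate the distribution vector 3 minutes from Throttled.
After 0 minutes: (0.0000, 1.0000)
After 1 minute: (0.3000, 0.7000)
After 2 minutes: (0.3900, 0.6100)
After 3 minutes: (0.4170, 0.5830)
P(in Throttled after 3 minutes) = 0.5830

0.5830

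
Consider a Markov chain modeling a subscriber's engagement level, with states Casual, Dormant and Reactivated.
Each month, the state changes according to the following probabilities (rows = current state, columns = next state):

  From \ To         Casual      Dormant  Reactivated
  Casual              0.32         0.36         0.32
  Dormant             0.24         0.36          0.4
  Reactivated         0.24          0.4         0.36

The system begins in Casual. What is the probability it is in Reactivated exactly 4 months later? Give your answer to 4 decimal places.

Propagate the distribution vector 4 months from Casual.
After 0 months: (1.0000, 0.0000, 0.0000)
After 1 month: (0.3200, 0.3600, 0.3200)
After 2 months: (0.2656, 0.3728, 0.3616)
After 3 months: (0.2612, 0.3745, 0.3643)
After 4 months: (0.2609, 0.3746, 0.3645)
P(in Reactivated after 4 months) = 0.3645

0.3645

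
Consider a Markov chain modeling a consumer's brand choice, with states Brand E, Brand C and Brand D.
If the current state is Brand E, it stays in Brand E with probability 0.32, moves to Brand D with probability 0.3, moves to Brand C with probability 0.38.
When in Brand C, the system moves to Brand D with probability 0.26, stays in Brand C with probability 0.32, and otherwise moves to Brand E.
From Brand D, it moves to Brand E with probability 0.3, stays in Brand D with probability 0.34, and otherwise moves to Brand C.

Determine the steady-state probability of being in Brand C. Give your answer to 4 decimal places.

Let the stationary distribution be π with π = πP and π_1 + π_2 + π_3 = 1.
π_1 = 0.32·π_1 + 0.42·π_2 + 0.3·π_3
π_2 = 0.38·π_1 + 0.32·π_2 + 0.36·π_3
Solving with the normalization constraint gives π = (0.3493, 0.3529, 0.2978).
So the stationary probability of Brand C is 0.3529.

0.3529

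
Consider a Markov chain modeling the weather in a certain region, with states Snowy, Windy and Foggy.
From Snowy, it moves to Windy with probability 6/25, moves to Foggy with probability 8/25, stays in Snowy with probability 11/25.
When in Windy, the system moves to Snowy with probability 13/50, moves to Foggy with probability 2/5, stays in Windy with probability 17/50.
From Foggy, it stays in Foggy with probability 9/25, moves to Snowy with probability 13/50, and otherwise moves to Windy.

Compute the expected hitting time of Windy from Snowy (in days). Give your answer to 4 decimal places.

3.4884

Let t(s) be the expected number of days to first reach Windy from state s, with t(Windy) = 0. Conditioning on the first day:
t(Snowy) = 1 + 0.44·t(Snowy) + 0.32·t(Foggy)
t(Foggy) = 1 + 0.26·t(Snowy) + 0.36·t(Foggy)
Solving: t(Snowy) = 3.4884, t(Foggy) = 2.9797.
Expected days from Snowy to Windy: 3.4884.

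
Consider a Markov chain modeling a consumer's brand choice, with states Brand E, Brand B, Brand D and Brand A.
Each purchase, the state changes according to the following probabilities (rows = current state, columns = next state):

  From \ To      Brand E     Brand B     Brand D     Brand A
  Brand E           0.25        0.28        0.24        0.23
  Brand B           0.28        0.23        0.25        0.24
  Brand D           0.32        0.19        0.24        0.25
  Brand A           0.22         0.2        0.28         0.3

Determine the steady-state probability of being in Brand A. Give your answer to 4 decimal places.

Let the stationary distribution be π with π = πP and π_1 + π_2 + π_3 + π_4 = 1.
π_1 = 0.25·π_1 + 0.28·π_2 + 0.32·π_3 + 0.22·π_4
π_2 = 0.28·π_1 + 0.23·π_2 + 0.19·π_3 + 0.2·π_4
π_3 = 0.24·π_1 + 0.25·π_2 + 0.24·π_3 + 0.28·π_4
Solving with the normalization constraint gives π = (0.2668, 0.2256, 0.2525, 0.2552).
So the stationary probability of Brand A is 0.2552.

0.2552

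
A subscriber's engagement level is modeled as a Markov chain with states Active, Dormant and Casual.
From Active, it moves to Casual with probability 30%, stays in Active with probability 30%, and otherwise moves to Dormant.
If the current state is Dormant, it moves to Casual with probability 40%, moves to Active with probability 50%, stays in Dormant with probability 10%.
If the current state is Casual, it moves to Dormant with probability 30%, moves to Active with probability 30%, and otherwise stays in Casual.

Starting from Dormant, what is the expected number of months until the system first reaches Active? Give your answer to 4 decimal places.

Let t(s) be the expected number of months to first reach Active from state s, with t(Active) = 0. Conditioning on the first month:
t(Dormant) = 1 + 0.1·t(Dormant) + 0.4·t(Casual)
t(Casual) = 1 + 0.3·t(Dormant) + 0.4·t(Casual)
Solving: t(Dormant) = 2.3810, t(Casual) = 2.8571.
Expected months from Dormant to Active: 2.3810.

2.3810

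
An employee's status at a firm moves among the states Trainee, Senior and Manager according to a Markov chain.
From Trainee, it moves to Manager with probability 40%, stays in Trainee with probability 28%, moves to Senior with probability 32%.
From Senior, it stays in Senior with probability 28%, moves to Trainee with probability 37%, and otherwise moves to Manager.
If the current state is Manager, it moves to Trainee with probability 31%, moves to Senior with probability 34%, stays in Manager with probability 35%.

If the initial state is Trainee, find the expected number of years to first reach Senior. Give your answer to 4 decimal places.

3.0523

Let t(s) be the expected number of years to first reach Senior from state s, with t(Senior) = 0. Conditioning on the first year:
t(Trainee) = 1 + 0.28·t(Trainee) + 0.4·t(Manager)
t(Manager) = 1 + 0.31·t(Trainee) + 0.35·t(Manager)
Solving: t(Trainee) = 3.0523, t(Manager) = 2.9942.
Expected years from Trainee to Senior: 3.0523.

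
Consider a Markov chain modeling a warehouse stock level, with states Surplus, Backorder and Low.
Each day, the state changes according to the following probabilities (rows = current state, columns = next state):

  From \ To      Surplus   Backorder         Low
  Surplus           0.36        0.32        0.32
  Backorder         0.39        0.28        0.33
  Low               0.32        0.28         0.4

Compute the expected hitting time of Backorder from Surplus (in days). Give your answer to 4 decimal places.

Let t(s) be the expected number of days to first reach Backorder from state s, with t(Backorder) = 0. Conditioning on the first day:
t(Surplus) = 1 + 0.36·t(Surplus) + 0.32·t(Low)
t(Low) = 1 + 0.32·t(Surplus) + 0.4·t(Low)
Solving: t(Surplus) = 3.2670, t(Low) = 3.4091.
Expected days from Surplus to Backorder: 3.2670.

3.2670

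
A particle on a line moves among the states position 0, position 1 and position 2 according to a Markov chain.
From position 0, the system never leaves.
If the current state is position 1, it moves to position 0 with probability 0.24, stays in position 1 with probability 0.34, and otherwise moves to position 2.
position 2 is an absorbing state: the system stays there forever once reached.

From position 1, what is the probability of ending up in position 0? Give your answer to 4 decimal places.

Let h(s) be the probability of absorption at position 0 starting from transient state s. Then h(position 0) = 1 and h(position 2) = 0. By first-step analysis:
h(position 1) = 0.24·1 + 0.34·h(position 1) + 0.42·0
Solving: h(position 1) = 0.3636.
Starting from position 1, the probability is 0.3636.

0.3636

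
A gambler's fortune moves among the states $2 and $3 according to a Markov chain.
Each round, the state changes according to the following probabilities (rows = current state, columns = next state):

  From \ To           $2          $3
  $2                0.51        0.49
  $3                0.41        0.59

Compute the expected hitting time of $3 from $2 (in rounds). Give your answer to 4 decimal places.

2.0408

Let t(s) be the expected number of rounds to first reach $3 from state s, with t($3) = 0. Conditioning on the first round:
t($2) = 1 + 0.51·t($2)
Solving: t($2) = 2.0408.
Expected rounds from $2 to $3: 2.0408.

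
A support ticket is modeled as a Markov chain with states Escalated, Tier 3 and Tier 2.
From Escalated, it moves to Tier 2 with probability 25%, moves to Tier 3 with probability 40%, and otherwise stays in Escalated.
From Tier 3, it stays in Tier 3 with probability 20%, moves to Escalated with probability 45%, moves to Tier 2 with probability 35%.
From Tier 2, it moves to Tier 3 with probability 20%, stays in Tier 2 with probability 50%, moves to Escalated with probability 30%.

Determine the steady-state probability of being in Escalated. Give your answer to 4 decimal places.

Let the stationary distribution be π with π = πP and π_1 + π_2 + π_3 = 1.
π_1 = 0.35·π_1 + 0.45·π_2 + 0.3·π_3
π_2 = 0.4·π_1 + 0.2·π_2 + 0.2·π_3
Solving with the normalization constraint gives π = (0.3587, 0.2717, 0.3696).
So the stationary probability of Escalated is 0.3587.

0.3587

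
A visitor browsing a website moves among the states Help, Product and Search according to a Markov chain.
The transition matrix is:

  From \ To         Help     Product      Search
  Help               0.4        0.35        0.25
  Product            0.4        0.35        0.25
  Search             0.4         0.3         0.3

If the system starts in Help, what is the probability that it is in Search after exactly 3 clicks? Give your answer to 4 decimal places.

Propagate the distribution vector 3 clicks from Help.
After 0 clicks: (1.0000, 0.0000, 0.0000)
After 1 click: (0.4000, 0.3500, 0.2500)
After 2 clicks: (0.4000, 0.3375, 0.2625)
After 3 clicks: (0.4000, 0.3369, 0.2631)
P(in Search after 3 clicks) = 0.2631

0.2631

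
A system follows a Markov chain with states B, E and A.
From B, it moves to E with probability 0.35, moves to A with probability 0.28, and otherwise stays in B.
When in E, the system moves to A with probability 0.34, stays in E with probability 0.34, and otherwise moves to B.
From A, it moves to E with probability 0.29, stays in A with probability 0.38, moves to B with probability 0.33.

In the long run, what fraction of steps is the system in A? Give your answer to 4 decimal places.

Let the stationary distribution be π with π = πP and π_1 + π_2 + π_3 = 1.
π_1 = 0.37·π_1 + 0.32·π_2 + 0.33·π_3
π_2 = 0.35·π_1 + 0.34·π_2 + 0.29·π_3
Solving with the normalization constraint gives π = (0.3403, 0.3268, 0.3329).
So the stationary probability of A is 0.3329.

0.3329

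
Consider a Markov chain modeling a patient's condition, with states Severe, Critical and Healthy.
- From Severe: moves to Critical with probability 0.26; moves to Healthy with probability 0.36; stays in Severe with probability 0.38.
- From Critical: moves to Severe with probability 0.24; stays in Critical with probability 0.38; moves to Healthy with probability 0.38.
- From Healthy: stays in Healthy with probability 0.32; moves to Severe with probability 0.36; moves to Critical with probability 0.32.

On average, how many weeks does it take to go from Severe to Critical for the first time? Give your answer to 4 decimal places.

Let t(s) be the expected number of weeks to first reach Critical from state s, with t(Critical) = 0. Conditioning on the first week:
t(Severe) = 1 + 0.38·t(Severe) + 0.36·t(Healthy)
t(Healthy) = 1 + 0.36·t(Severe) + 0.32·t(Healthy)
Solving: t(Severe) = 3.5616, t(Healthy) = 3.3562.
Expected weeks from Severe to Critical: 3.5616.

3.5616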